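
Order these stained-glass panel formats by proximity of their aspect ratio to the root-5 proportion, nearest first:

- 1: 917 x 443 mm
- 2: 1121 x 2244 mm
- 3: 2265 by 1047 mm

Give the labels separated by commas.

3, 1, 2

Ratios: 1 = 917 / 443 ≈ 2.070; 2 = 2244 / 1121 ≈ 2.002; 3 = 2265 / 1047 ≈ 2.163.
|Δ from 2.236|: 1 0.166; 2 0.234; 3 0.073.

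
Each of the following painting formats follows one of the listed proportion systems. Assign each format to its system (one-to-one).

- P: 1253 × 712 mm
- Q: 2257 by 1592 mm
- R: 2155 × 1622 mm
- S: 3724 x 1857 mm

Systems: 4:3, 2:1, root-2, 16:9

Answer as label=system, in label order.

P=16:9, Q=root-2, R=4:3, S=2:1

P = 1253/712 ≈ 1.760 → 16:9 (1.778)
Q = 2257/1592 ≈ 1.418 → root-2 (1.414)
R = 2155/1622 ≈ 1.329 → 4:3 (1.333)
S = 3724/1857 ≈ 2.005 → 2:1 (2.000)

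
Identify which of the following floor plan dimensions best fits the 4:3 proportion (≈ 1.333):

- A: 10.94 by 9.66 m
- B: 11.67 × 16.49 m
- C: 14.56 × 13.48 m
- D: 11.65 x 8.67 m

Ratios (long/short): A ≈ 1.133; B ≈ 1.413; C ≈ 1.080; D ≈ 1.344.
4:3 ≈ 1.333; option D is nearest (Δ 0.011).

D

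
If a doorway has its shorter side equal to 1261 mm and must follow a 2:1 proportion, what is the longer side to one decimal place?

2:1 = 2.00000.
Longer side = 1261 × 2.00000 ≈ 2522.000 → 2522.0 mm.

2522.0 mm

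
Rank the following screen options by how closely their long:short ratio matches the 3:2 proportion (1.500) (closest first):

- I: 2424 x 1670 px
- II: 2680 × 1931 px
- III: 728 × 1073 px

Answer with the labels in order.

III, I, II

Ratios: I = 2424 / 1670 ≈ 1.451; II = 2680 / 1931 ≈ 1.388; III = 1073 / 728 ≈ 1.474.
|Δ from 1.500|: I 0.049; II 0.112; III 0.026.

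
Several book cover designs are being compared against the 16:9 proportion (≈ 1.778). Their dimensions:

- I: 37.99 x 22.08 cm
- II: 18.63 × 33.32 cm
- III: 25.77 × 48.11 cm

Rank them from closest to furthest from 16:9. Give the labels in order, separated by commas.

II, I, III

Ratios: I = 37.99 / 22.08 ≈ 1.721; II = 33.32 / 18.63 ≈ 1.789; III = 48.11 / 25.77 ≈ 1.867.
|Δ from 1.778|: I 0.057; II 0.011; III 0.089.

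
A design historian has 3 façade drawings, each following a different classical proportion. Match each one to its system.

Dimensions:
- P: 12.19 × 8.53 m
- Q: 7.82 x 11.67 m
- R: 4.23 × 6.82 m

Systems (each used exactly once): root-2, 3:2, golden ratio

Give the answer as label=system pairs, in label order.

P=root-2, Q=3:2, R=golden ratio

P = 12.19/8.53 ≈ 1.429 → root-2 (1.414)
Q = 11.67/7.82 ≈ 1.492 → 3:2 (1.500)
R = 6.82/4.23 ≈ 1.612 → golden ratio (1.618)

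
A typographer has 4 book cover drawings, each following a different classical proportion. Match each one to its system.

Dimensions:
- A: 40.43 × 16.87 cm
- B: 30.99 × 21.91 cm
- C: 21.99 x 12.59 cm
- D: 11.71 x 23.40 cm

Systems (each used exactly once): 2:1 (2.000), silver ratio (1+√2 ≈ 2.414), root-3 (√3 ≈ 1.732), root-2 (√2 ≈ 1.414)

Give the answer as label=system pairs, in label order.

A=silver ratio, B=root-2, C=root-3, D=2:1

Ratios: A ≈ 2.397; B ≈ 1.414; C ≈ 1.747; D ≈ 1.998.
Targets: 2:1 ≈ 2.000; silver ratio ≈ 2.414; root-3 ≈ 1.732; root-2 ≈ 1.414.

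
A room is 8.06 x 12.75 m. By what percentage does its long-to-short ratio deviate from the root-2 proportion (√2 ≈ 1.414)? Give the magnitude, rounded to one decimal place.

Ratio = 12.75 / 8.06 ≈ 1.5819.
Ideal root-2 ≈ 1.4142. |1.5819 − 1.4142| / 1.4142 ≈ 11.86% → 11.9%.

11.9%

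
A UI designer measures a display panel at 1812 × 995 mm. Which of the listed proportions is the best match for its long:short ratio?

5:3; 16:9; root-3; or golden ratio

1812/995 ≈ 1.821. Nearest candidates are 16:9 (1.778, off by 0.043) and root-3 (1.732, off by 0.089).

16:9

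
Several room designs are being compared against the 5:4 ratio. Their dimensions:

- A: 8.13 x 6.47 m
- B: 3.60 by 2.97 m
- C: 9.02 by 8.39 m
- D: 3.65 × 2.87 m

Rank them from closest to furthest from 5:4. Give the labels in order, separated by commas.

Ratios: A = 8.13 / 6.47 ≈ 1.257; B = 3.60 / 2.97 ≈ 1.212; C = 9.02 / 8.39 ≈ 1.075; D = 3.65 / 2.87 ≈ 1.272.
|Δ from 1.250|: A 0.007; B 0.038; C 0.175; D 0.022.

A, D, B, C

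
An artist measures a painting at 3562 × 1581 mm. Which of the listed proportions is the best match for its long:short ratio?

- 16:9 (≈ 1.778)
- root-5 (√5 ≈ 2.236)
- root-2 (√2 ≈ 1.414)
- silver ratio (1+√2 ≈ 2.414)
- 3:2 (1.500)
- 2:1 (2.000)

root-5

3562/1581 ≈ 2.253. Nearest candidates are root-5 (2.236, off by 0.017) and silver ratio (2.414, off by 0.161).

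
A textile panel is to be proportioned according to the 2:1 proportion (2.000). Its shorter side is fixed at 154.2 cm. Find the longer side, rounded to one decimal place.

2:1 = 2.00000.
Longer side = 154.2 × 2.00000 ≈ 308.400 → 308.4 cm.

308.4 cm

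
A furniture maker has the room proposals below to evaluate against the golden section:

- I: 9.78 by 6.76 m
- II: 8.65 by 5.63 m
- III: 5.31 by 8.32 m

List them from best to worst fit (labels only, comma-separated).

I: 9.78/6.76 ≈ 1.447 → |1.447 − 1.618| = 0.171
II: 8.65/5.63 ≈ 1.536 → |1.536 − 1.618| = 0.082
III: 8.32/5.31 ≈ 1.567 → |1.567 − 1.618| = 0.051

III, II, I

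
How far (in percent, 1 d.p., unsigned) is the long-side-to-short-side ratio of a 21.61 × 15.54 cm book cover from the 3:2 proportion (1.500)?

Ratio = 21.61 / 15.54 ≈ 1.3906.
Ideal 3:2 = 1.5000. |1.3906 − 1.5000| / 1.5000 ≈ 7.29% → 7.3%.

7.3%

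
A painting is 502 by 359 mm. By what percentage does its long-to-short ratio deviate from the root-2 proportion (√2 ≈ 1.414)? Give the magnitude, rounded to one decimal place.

Ratio = 502 / 359 ≈ 1.3983.
Ideal root-2 ≈ 1.4142. |1.3983 − 1.4142| / 1.4142 ≈ 1.12% → 1.1%.

1.1%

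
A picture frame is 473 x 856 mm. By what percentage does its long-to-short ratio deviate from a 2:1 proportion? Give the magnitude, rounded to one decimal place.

Ratio = 856 / 473 ≈ 1.8097.
Ideal 2:1 = 2.0000. |1.8097 − 2.0000| / 2.0000 ≈ 9.51% → 9.5%.

9.5%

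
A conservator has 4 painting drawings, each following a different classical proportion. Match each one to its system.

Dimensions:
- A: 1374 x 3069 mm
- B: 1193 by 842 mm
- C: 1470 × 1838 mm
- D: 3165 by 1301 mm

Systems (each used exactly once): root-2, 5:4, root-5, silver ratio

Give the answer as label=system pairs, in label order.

A=root-5, B=root-2, C=5:4, D=silver ratio

A = 3069/1374 ≈ 2.234 → root-5 (2.236)
B = 1193/842 ≈ 1.417 → root-2 (1.414)
C = 1838/1470 ≈ 1.250 → 5:4 (1.250)
D = 3165/1301 ≈ 2.433 → silver ratio (2.414)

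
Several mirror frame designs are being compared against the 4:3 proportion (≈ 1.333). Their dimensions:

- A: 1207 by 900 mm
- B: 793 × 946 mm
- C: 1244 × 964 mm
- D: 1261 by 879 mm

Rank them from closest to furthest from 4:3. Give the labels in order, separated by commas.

A: 1207/900 ≈ 1.341 → |1.341 − 1.333| = 0.008
B: 946/793 ≈ 1.193 → |1.193 − 1.333| = 0.140
C: 1244/964 ≈ 1.290 → |1.290 − 1.333| = 0.043
D: 1261/879 ≈ 1.435 → |1.435 − 1.333| = 0.102

A, C, D, B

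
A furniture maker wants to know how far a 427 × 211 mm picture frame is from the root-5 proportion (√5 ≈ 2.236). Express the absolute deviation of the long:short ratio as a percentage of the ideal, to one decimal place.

9.5%

Ratio = 427 / 211 ≈ 2.0237.
Ideal root-5 ≈ 2.2361. |2.0237 − 2.2361| / 2.2361 ≈ 9.50% → 9.5%.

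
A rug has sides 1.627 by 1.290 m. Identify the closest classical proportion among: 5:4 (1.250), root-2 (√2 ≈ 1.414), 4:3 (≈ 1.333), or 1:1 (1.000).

5:4

Ratio = 1.627 / 1.290 ≈ 1.261.
Distances: 5:4 1.250 (Δ 0.011); root-2 1.414 (Δ 0.153); 4:3 1.333 (Δ 0.072); 1:1 1.000 (Δ 0.261).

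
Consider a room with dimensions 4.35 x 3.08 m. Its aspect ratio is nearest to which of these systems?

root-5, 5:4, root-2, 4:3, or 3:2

root-2

4.35/3.08 ≈ 1.412. Nearest candidates are root-2 (1.414, off by 0.002) and 4:3 (1.333, off by 0.079).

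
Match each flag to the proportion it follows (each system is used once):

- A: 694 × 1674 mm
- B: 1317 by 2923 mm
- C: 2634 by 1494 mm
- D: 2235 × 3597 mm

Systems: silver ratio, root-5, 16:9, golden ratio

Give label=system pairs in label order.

A=silver ratio, B=root-5, C=16:9, D=golden ratio

Ratios: A ≈ 2.412; B ≈ 2.219; C ≈ 1.763; D ≈ 1.609.
Targets: silver ratio ≈ 2.414; root-5 ≈ 2.236; 16:9 ≈ 1.778; golden ratio ≈ 1.618.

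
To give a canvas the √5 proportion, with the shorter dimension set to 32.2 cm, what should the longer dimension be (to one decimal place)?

root-5 ≈ 2.23607.
Longer side = 32.2 × 2.23607 ≈ 72.001 → 72.0 cm.

72.0 cm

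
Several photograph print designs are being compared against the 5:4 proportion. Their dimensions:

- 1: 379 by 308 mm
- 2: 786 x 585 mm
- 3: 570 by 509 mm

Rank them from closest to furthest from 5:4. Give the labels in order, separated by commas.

1: 379/308 ≈ 1.231 → |1.231 − 1.250| = 0.019
2: 786/585 ≈ 1.344 → |1.344 − 1.250| = 0.094
3: 570/509 ≈ 1.120 → |1.120 − 1.250| = 0.130

1, 2, 3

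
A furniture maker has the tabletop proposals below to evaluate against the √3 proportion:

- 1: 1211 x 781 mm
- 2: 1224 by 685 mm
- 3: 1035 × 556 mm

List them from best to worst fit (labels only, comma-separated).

2, 3, 1

Ratios: 1 = 1211 / 781 ≈ 1.551; 2 = 1224 / 685 ≈ 1.787; 3 = 1035 / 556 ≈ 1.862.
|Δ from 1.732|: 1 0.181; 2 0.055; 3 0.130.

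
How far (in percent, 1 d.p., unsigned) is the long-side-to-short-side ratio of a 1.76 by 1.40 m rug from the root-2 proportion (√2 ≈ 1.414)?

11.1%

Ratio = 1.76 / 1.40 ≈ 1.2571.
Ideal root-2 ≈ 1.4142. |1.2571 − 1.4142| / 1.4142 ≈ 11.11% → 11.1%.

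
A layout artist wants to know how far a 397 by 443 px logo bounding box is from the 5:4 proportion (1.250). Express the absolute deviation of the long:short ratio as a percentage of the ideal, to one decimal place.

10.7%

Ratio = 443 / 397 ≈ 1.1159.
Ideal 5:4 = 1.2500. |1.1159 − 1.2500| / 1.2500 ≈ 10.73% → 10.7%.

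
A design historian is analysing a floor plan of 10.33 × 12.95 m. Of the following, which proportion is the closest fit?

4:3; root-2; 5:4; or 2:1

5:4

12.95/10.33 ≈ 1.254. Nearest candidates are 5:4 (1.250, off by 0.004) and 4:3 (1.333, off by 0.079).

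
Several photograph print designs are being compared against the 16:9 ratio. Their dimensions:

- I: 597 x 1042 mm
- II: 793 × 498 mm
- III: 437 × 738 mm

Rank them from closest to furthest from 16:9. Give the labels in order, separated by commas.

I, III, II

I: 1042/597 ≈ 1.745 → |1.745 − 1.778| = 0.033
II: 793/498 ≈ 1.592 → |1.592 − 1.778| = 0.186
III: 738/437 ≈ 1.689 → |1.689 − 1.778| = 0.089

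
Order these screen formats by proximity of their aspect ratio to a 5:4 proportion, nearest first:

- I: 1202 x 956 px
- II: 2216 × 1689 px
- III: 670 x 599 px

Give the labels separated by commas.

I, II, III

I: 1202/956 ≈ 1.257 → |1.257 − 1.250| = 0.007
II: 2216/1689 ≈ 1.312 → |1.312 − 1.250| = 0.062
III: 670/599 ≈ 1.119 → |1.119 − 1.250| = 0.131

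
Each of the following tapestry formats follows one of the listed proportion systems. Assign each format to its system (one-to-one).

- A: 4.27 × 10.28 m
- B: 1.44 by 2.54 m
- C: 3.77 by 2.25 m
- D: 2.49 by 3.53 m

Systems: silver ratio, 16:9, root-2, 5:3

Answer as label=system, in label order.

A=silver ratio, B=16:9, C=5:3, D=root-2

A = 10.28/4.27 ≈ 2.407 → silver ratio (2.414)
B = 2.54/1.44 ≈ 1.764 → 16:9 (1.778)
C = 3.77/2.25 ≈ 1.676 → 5:3 (1.667)
D = 3.53/2.49 ≈ 1.418 → root-2 (1.414)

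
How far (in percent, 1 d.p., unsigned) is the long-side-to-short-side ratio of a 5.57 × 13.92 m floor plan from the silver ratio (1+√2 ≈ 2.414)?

3.5%

Ratio = 13.92 / 5.57 ≈ 2.4991.
Ideal silver ratio ≈ 2.4142. |2.4991 − 2.4142| / 2.4142 ≈ 3.52% → 3.5%.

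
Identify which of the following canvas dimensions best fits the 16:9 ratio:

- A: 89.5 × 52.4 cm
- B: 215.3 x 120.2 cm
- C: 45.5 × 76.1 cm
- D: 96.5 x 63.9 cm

Ratios (long/short): A ≈ 1.708; B ≈ 1.791; C ≈ 1.673; D ≈ 1.510.
16:9 ≈ 1.778; option B is nearest (Δ 0.013).

B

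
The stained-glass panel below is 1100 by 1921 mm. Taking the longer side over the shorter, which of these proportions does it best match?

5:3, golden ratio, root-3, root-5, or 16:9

1921/1100 ≈ 1.746. Nearest candidates are root-3 (1.732, off by 0.014) and 16:9 (1.778, off by 0.032).

root-3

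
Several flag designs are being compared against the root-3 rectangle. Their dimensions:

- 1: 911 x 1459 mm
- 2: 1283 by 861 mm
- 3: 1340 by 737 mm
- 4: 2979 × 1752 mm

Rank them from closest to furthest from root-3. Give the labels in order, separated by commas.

1: 1459/911 ≈ 1.602 → |1.602 − 1.732| = 0.130
2: 1283/861 ≈ 1.490 → |1.490 − 1.732| = 0.242
3: 1340/737 ≈ 1.818 → |1.818 − 1.732| = 0.086
4: 2979/1752 ≈ 1.700 → |1.700 − 1.732| = 0.032

4, 3, 1, 2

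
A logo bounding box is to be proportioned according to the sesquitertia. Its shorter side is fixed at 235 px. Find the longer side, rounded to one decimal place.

313.3 px

4:3 ≈ 1.33333.
Longer side = 235 × 1.33333 ≈ 313.333 → 313.3 px.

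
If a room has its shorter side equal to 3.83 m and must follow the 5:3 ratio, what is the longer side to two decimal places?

5:3 ≈ 1.66667.
Longer side = 3.83 × 1.66667 ≈ 6.3833 → 6.38 m.

6.38 m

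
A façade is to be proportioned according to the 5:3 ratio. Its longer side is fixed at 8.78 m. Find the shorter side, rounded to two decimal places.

5.27 m

5:3 ≈ 1.66667.
Shorter side = 8.78 ÷ 1.66667 ≈ 5.2680 → 5.27 m.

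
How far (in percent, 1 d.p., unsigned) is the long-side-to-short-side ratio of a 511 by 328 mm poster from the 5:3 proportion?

6.5%

Ratio = 511 / 328 ≈ 1.5579.
Ideal 5:3 ≈ 1.6667. |1.5579 − 1.6667| / 1.6667 ≈ 6.53% → 6.5%.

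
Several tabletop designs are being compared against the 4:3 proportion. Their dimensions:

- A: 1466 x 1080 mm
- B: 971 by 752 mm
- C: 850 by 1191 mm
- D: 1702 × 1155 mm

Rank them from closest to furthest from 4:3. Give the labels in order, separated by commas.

Ratios: A = 1466 / 1080 ≈ 1.357; B = 971 / 752 ≈ 1.291; C = 1191 / 850 ≈ 1.401; D = 1702 / 1155 ≈ 1.474.
|Δ from 1.333|: A 0.024; B 0.042; C 0.068; D 0.141.

A, B, C, D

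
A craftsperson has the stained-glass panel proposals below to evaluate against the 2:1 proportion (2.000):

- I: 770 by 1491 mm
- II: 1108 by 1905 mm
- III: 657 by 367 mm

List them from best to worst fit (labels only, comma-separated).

I: 1491/770 ≈ 1.936 → |1.936 − 2.000| = 0.064
II: 1905/1108 ≈ 1.719 → |1.719 − 2.000| = 0.281
III: 657/367 ≈ 1.790 → |1.790 − 2.000| = 0.210

I, III, II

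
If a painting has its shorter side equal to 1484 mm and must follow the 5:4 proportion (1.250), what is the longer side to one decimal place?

1855.0 mm

5:4 = 1.25000.
Longer side = 1484 × 1.25000 ≈ 1855.000 → 1855.0 mm.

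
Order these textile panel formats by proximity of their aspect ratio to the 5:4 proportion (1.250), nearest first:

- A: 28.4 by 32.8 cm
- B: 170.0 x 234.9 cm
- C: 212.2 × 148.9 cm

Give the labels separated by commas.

A: 32.8/28.4 ≈ 1.155 → |1.155 − 1.250| = 0.095
B: 234.9/170.0 ≈ 1.382 → |1.382 − 1.250| = 0.132
C: 212.2/148.9 ≈ 1.425 → |1.425 − 1.250| = 0.175

A, B, C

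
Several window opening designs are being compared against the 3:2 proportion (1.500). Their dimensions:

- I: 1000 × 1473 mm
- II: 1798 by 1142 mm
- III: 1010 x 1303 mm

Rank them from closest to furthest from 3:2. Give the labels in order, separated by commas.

Ratios: I = 1473 / 1000 ≈ 1.473; II = 1798 / 1142 ≈ 1.574; III = 1303 / 1010 ≈ 1.290.
|Δ from 1.500|: I 0.027; II 0.074; III 0.210.

I, II, III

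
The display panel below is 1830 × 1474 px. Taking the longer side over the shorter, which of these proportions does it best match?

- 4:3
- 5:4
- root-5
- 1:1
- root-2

1830/1474 ≈ 1.242. Nearest candidates are 5:4 (1.250, off by 0.008) and 4:3 (1.333, off by 0.091).

5:4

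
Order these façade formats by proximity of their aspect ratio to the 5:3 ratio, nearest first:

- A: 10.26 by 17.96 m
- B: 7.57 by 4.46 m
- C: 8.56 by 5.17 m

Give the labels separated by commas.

C, B, A

Ratios: A = 17.96 / 10.26 ≈ 1.750; B = 7.57 / 4.46 ≈ 1.697; C = 8.56 / 5.17 ≈ 1.656.
|Δ from 1.667|: A 0.083; B 0.030; C 0.011.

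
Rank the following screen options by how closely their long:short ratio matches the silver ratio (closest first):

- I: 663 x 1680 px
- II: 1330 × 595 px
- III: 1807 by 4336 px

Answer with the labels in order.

I: 1680/663 ≈ 2.534 → |2.534 − 2.414| = 0.120
II: 1330/595 ≈ 2.235 → |2.235 − 2.414| = 0.179
III: 4336/1807 ≈ 2.400 → |2.400 − 2.414| = 0.014

III, I, II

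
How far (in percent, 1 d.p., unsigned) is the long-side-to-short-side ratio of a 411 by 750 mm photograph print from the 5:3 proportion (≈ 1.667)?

9.5%

Ratio = 750 / 411 ≈ 1.8248.
Ideal 5:3 ≈ 1.6667. |1.8248 − 1.6667| / 1.6667 ≈ 9.49% → 9.5%.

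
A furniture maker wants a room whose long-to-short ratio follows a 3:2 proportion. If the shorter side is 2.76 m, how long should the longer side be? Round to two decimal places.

4.14 m

3:2 = 1.50000.
Longer side = 2.76 × 1.50000 ≈ 4.1400 → 4.14 m.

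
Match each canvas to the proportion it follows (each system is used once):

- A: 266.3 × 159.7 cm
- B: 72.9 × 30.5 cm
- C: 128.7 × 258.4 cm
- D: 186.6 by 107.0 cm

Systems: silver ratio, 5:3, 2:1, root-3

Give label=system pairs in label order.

A=5:3, B=silver ratio, C=2:1, D=root-3

Ratios: A ≈ 1.668; B ≈ 2.390; C ≈ 2.008; D ≈ 1.744.
Targets: silver ratio ≈ 2.414; 5:3 ≈ 1.667; 2:1 ≈ 2.000; root-3 ≈ 1.732.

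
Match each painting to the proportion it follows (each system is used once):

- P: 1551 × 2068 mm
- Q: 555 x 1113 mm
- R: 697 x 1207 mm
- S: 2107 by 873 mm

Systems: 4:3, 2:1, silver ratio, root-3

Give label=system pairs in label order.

Ratios: P ≈ 1.333; Q ≈ 2.005; R ≈ 1.732; S ≈ 2.414.
Targets: 4:3 ≈ 1.333; 2:1 ≈ 2.000; silver ratio ≈ 2.414; root-3 ≈ 1.732.

P=4:3, Q=2:1, R=root-3, S=silver ratio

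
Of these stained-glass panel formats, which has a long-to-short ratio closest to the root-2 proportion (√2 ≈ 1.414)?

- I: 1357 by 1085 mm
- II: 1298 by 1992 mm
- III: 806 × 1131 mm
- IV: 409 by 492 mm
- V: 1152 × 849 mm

Target root-2 ≈ 1.414.
I: 1.251 (Δ0.163)  II: 1.535 (Δ0.121)  III: 1.403 (Δ0.011)  IV: 1.203 (Δ0.211)  V: 1.357 (Δ0.057)

III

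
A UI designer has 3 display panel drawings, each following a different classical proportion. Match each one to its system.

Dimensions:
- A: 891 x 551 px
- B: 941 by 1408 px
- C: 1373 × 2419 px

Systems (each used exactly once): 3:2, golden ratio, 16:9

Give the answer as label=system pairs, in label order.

Ratios: A ≈ 1.617; B ≈ 1.496; C ≈ 1.762.
Targets: 3:2 ≈ 1.500; golden ratio ≈ 1.618; 16:9 ≈ 1.778.

A=golden ratio, B=3:2, C=16:9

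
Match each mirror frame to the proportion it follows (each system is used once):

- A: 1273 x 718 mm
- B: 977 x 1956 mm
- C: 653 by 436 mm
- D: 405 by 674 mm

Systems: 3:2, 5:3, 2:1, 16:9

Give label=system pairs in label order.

A=16:9, B=2:1, C=3:2, D=5:3

A = 1273/718 ≈ 1.773 → 16:9 (1.778)
B = 1956/977 ≈ 2.002 → 2:1 (2.000)
C = 653/436 ≈ 1.498 → 3:2 (1.500)
D = 674/405 ≈ 1.664 → 5:3 (1.667)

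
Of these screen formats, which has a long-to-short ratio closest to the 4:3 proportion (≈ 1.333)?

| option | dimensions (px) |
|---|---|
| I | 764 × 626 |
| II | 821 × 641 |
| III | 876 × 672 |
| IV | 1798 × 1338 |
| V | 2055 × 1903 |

Target 4:3 ≈ 1.333.
I: 1.220 (Δ0.113)  II: 1.281 (Δ0.052)  III: 1.304 (Δ0.029)  IV: 1.344 (Δ0.011)  V: 1.080 (Δ0.253)

IV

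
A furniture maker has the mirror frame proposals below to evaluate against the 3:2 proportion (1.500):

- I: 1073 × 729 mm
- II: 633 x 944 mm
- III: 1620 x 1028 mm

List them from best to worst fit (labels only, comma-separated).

Ratios: I = 1073 / 729 ≈ 1.472; II = 944 / 633 ≈ 1.491; III = 1620 / 1028 ≈ 1.576.
|Δ from 1.500|: I 0.028; II 0.009; III 0.076.

II, I, III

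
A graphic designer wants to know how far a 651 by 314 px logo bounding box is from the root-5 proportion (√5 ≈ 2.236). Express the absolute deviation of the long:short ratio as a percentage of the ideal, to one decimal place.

7.3%

Ratio = 651 / 314 ≈ 2.0732.
Ideal root-5 ≈ 2.2361. |2.0732 − 2.2361| / 2.2361 ≈ 7.29% → 7.3%.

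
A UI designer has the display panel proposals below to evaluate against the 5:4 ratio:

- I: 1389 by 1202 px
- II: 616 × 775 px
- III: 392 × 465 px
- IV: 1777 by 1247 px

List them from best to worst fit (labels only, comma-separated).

II, III, I, IV

Ratios: I = 1389 / 1202 ≈ 1.156; II = 775 / 616 ≈ 1.258; III = 465 / 392 ≈ 1.186; IV = 1777 / 1247 ≈ 1.425.
|Δ from 1.250|: I 0.094; II 0.008; III 0.064; IV 0.175.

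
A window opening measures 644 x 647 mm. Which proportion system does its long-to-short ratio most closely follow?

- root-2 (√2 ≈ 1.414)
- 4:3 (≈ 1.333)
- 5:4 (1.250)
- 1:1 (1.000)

1:1

647/644 ≈ 1.005. Nearest candidates are 1:1 (1.000, off by 0.005) and 5:4 (1.250, off by 0.245).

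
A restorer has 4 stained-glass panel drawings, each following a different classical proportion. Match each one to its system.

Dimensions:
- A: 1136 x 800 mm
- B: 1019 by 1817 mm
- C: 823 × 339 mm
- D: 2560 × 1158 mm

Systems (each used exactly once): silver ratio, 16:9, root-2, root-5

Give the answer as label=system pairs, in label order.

A=root-2, B=16:9, C=silver ratio, D=root-5

Ratios: A ≈ 1.420; B ≈ 1.783; C ≈ 2.428; D ≈ 2.211.
Targets: silver ratio ≈ 2.414; 16:9 ≈ 1.778; root-2 ≈ 1.414; root-5 ≈ 2.236.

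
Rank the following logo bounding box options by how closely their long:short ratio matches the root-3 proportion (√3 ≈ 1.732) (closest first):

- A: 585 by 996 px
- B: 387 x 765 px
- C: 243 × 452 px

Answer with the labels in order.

A, C, B

Ratios: A = 996 / 585 ≈ 1.703; B = 765 / 387 ≈ 1.977; C = 452 / 243 ≈ 1.860.
|Δ from 1.732|: A 0.029; B 0.245; C 0.128.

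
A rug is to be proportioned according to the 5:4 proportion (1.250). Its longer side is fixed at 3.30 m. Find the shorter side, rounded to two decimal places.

2.64 m

5:4 = 1.25000.
Shorter side = 3.30 ÷ 1.25000 ≈ 2.6400 → 2.64 m.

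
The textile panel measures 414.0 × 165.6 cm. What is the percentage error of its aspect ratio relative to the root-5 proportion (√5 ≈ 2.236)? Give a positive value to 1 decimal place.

11.8%

Ratio = 414.0 / 165.6 ≈ 2.5000.
Ideal root-5 ≈ 2.2361. |2.5000 − 2.2361| / 2.2361 ≈ 11.80% → 11.8%.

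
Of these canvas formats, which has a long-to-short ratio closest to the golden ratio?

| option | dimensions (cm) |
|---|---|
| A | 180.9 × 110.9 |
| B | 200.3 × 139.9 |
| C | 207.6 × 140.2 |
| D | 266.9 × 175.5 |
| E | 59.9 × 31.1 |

A

Target golden ratio ≈ 1.618.
A: 1.631 (Δ0.013)  B: 1.432 (Δ0.186)  C: 1.481 (Δ0.137)  D: 1.521 (Δ0.097)  E: 1.926 (Δ0.308)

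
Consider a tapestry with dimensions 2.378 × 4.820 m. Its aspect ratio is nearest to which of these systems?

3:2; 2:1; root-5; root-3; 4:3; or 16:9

2:1

4.820/2.378 ≈ 2.027. Nearest candidates are 2:1 (2.000, off by 0.027) and root-5 (2.236, off by 0.209).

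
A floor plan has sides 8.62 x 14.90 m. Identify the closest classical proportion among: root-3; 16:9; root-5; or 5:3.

root-3

14.90/8.62 ≈ 1.729. Nearest candidates are root-3 (1.732, off by 0.003) and 16:9 (1.778, off by 0.049).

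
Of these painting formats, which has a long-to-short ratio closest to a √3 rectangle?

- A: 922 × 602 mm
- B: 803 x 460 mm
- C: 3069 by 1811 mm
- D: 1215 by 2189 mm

Target root-3 ≈ 1.732.
A: 1.532 (Δ0.200)  B: 1.746 (Δ0.014)  C: 1.695 (Δ0.037)  D: 1.802 (Δ0.070)

B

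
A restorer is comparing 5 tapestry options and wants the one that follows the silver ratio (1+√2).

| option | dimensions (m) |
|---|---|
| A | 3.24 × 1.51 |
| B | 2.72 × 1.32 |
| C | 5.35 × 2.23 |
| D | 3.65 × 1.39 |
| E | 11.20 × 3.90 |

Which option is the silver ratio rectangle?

Target silver ratio ≈ 2.414.
A: 2.146 (Δ0.268)  B: 2.061 (Δ0.353)  C: 2.399 (Δ0.015)  D: 2.626 (Δ0.212)  E: 2.872 (Δ0.458)

C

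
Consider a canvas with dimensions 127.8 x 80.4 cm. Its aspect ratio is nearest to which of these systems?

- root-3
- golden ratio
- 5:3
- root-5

127.8/80.4 ≈ 1.590. Nearest candidates are golden ratio (1.618, off by 0.028) and 5:3 (1.667, off by 0.077).

golden ratio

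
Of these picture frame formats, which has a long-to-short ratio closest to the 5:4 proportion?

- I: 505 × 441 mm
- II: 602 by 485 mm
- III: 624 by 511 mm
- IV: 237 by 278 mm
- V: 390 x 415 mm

Ratios (long/short): I ≈ 1.145; II ≈ 1.241; III ≈ 1.221; IV ≈ 1.173; V ≈ 1.064.
5:4 ≈ 1.250; option II is nearest (Δ 0.009).

II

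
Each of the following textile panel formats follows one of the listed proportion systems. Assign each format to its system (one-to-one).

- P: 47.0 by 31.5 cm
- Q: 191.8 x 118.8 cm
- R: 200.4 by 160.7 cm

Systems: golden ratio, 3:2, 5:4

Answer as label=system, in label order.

Ratios: P ≈ 1.492; Q ≈ 1.614; R ≈ 1.247.
Targets: golden ratio ≈ 1.618; 3:2 ≈ 1.500; 5:4 ≈ 1.250.

P=3:2, Q=golden ratio, R=5:4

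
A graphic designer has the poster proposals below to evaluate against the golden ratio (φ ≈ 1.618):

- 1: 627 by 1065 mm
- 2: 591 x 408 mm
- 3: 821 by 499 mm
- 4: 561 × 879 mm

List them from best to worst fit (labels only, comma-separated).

3, 4, 1, 2

1: 1065/627 ≈ 1.699 → |1.699 − 1.618| = 0.081
2: 591/408 ≈ 1.449 → |1.449 − 1.618| = 0.169
3: 821/499 ≈ 1.645 → |1.645 − 1.618| = 0.027
4: 879/561 ≈ 1.567 → |1.567 − 1.618| = 0.051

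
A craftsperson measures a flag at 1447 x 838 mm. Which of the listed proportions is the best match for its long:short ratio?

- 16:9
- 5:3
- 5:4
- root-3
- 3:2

root-3

1447/838 ≈ 1.727. Nearest candidates are root-3 (1.732, off by 0.005) and 16:9 (1.778, off by 0.051).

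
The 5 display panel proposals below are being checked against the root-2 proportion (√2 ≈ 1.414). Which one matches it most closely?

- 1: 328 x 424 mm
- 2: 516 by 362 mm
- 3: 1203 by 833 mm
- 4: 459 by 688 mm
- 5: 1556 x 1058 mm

2

Ratios (long/short): 1 ≈ 1.293; 2 ≈ 1.425; 3 ≈ 1.444; 4 ≈ 1.499; 5 ≈ 1.471.
root-2 ≈ 1.414; option 2 is nearest (Δ 0.011).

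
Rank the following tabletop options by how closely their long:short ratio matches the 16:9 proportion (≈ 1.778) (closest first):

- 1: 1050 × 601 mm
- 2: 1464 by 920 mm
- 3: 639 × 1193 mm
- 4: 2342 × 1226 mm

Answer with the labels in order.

1, 3, 4, 2

Ratios: 1 = 1050 / 601 ≈ 1.747; 2 = 1464 / 920 ≈ 1.591; 3 = 1193 / 639 ≈ 1.867; 4 = 2342 / 1226 ≈ 1.910.
|Δ from 1.778|: 1 0.031; 2 0.187; 3 0.089; 4 0.132.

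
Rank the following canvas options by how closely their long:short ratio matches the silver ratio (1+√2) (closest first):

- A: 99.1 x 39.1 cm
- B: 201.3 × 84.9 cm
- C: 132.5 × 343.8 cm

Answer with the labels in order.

A: 99.1/39.1 ≈ 2.535 → |2.535 − 2.414| = 0.121
B: 201.3/84.9 ≈ 2.371 → |2.371 − 2.414| = 0.043
C: 343.8/132.5 ≈ 2.595 → |2.595 − 2.414| = 0.181

B, A, C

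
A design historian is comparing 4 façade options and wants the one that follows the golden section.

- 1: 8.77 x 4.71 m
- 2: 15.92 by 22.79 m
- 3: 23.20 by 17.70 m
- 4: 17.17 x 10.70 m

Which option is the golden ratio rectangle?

Ratios (long/short): 1 ≈ 1.862; 2 ≈ 1.432; 3 ≈ 1.311; 4 ≈ 1.605.
golden ratio ≈ 1.618; option 4 is nearest (Δ 0.013).

4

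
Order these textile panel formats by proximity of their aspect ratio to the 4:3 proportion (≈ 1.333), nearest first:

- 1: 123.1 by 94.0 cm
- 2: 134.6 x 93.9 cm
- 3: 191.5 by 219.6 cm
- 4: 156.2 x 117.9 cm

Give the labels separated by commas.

4, 1, 2, 3

1: 123.1/94.0 ≈ 1.310 → |1.310 − 1.333| = 0.023
2: 134.6/93.9 ≈ 1.433 → |1.433 − 1.333| = 0.100
3: 219.6/191.5 ≈ 1.147 → |1.147 − 1.333| = 0.186
4: 156.2/117.9 ≈ 1.325 → |1.325 − 1.333| = 0.008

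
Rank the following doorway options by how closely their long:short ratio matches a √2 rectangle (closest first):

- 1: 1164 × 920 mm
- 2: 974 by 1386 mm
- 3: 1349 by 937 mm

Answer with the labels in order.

2, 3, 1

1: 1164/920 ≈ 1.265 → |1.265 − 1.414| = 0.149
2: 1386/974 ≈ 1.423 → |1.423 − 1.414| = 0.009
3: 1349/937 ≈ 1.440 → |1.440 − 1.414| = 0.026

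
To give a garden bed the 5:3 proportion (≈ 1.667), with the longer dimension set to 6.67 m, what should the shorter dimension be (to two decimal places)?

4.00 m

5:3 ≈ 1.66667.
Shorter side = 6.67 ÷ 1.66667 ≈ 4.0020 → 4.00 m.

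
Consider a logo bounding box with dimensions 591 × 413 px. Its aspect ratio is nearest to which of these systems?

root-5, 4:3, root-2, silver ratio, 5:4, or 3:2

Ratio = 591 / 413 ≈ 1.431.
Distances: root-5 2.236 (Δ 0.805); 4:3 1.333 (Δ 0.098); root-2 1.414 (Δ 0.017); silver ratio 2.414 (Δ 0.983); 5:4 1.250 (Δ 0.181); 3:2 1.500 (Δ 0.069).

root-2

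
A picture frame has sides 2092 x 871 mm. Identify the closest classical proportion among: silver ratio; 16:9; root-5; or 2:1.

silver ratio

2092/871 ≈ 2.402. Nearest candidates are silver ratio (2.414, off by 0.012) and root-5 (2.236, off by 0.166).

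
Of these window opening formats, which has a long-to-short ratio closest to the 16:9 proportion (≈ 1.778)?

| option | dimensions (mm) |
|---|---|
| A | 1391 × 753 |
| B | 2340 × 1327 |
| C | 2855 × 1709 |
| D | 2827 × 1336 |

Ratios (long/short): A ≈ 1.847; B ≈ 1.763; C ≈ 1.671; D ≈ 2.116.
16:9 ≈ 1.778; option B is nearest (Δ 0.015).

B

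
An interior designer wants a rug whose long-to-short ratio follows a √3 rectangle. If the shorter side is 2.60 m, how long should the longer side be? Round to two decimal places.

4.50 m

root-3 ≈ 1.73205.
Longer side = 2.60 × 1.73205 ≈ 4.5033 → 4.50 m.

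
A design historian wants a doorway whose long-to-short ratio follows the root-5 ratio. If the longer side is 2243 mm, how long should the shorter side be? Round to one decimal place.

1003.1 mm

root-5 ≈ 2.23607.
Shorter side = 2243 ÷ 2.23607 ≈ 1003.099 → 1003.1 mm.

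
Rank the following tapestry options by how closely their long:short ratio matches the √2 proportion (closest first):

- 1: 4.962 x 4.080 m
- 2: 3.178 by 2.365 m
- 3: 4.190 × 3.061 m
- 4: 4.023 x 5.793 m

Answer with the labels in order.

1: 4.962/4.080 ≈ 1.216 → |1.216 − 1.414| = 0.198
2: 3.178/2.365 ≈ 1.344 → |1.344 − 1.414| = 0.070
3: 4.190/3.061 ≈ 1.369 → |1.369 − 1.414| = 0.045
4: 5.793/4.023 ≈ 1.440 → |1.440 − 1.414| = 0.026

4, 3, 2, 1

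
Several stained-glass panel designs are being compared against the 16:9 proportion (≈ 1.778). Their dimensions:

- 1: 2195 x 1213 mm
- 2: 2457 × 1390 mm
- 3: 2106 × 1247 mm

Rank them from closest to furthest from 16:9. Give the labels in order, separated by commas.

Ratios: 1 = 2195 / 1213 ≈ 1.810; 2 = 2457 / 1390 ≈ 1.768; 3 = 2106 / 1247 ≈ 1.689.
|Δ from 1.778|: 1 0.032; 2 0.010; 3 0.089.

2, 1, 3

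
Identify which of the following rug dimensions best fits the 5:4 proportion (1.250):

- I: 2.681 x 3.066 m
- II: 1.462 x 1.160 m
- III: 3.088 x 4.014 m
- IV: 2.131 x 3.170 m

Target 5:4 ≈ 1.250.
I: 1.144 (Δ0.106)  II: 1.260 (Δ0.010)  III: 1.300 (Δ0.050)  IV: 1.488 (Δ0.238)

II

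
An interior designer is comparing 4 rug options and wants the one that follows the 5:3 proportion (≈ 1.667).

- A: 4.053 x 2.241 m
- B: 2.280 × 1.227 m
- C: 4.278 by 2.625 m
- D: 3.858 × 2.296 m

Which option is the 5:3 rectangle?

D

Target 5:3 ≈ 1.667.
A: 1.809 (Δ0.142)  B: 1.858 (Δ0.191)  C: 1.630 (Δ0.037)  D: 1.680 (Δ0.013)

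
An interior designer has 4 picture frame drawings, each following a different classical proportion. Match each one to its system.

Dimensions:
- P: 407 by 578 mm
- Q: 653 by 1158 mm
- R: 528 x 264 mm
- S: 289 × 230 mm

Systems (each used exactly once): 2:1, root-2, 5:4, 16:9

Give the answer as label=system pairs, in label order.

P=root-2, Q=16:9, R=2:1, S=5:4

Ratios: P ≈ 1.420; Q ≈ 1.773; R ≈ 2.000; S ≈ 1.257.
Targets: 2:1 ≈ 2.000; root-2 ≈ 1.414; 5:4 ≈ 1.250; 16:9 ≈ 1.778.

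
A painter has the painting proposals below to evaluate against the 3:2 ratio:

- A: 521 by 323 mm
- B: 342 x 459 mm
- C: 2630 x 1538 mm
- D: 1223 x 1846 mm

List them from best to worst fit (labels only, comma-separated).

D, A, B, C

Ratios: A = 521 / 323 ≈ 1.613; B = 459 / 342 ≈ 1.342; C = 2630 / 1538 ≈ 1.710; D = 1846 / 1223 ≈ 1.509.
|Δ from 1.500|: A 0.113; B 0.158; C 0.210; D 0.009.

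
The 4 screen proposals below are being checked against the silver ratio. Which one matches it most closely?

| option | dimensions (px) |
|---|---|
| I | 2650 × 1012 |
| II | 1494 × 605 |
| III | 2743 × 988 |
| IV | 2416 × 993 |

IV

Target silver ratio ≈ 2.414.
I: 2.619 (Δ0.205)  II: 2.469 (Δ0.055)  III: 2.776 (Δ0.362)  IV: 2.433 (Δ0.019)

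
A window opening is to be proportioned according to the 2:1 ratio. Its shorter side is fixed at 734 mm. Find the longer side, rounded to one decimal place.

2:1 = 2.00000.
Longer side = 734 × 2.00000 ≈ 1468.000 → 1468.0 mm.

1468.0 mm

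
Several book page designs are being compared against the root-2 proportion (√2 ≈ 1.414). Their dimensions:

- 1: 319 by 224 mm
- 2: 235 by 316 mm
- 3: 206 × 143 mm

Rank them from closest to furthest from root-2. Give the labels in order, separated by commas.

1: 319/224 ≈ 1.424 → |1.424 − 1.414| = 0.010
2: 316/235 ≈ 1.345 → |1.345 − 1.414| = 0.069
3: 206/143 ≈ 1.441 → |1.441 − 1.414| = 0.027

1, 3, 2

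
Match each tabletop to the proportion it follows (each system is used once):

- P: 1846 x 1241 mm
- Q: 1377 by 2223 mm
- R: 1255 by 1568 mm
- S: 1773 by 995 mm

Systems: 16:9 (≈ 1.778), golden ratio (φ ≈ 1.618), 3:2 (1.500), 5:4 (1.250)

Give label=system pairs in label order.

P=3:2, Q=golden ratio, R=5:4, S=16:9

Ratios: P ≈ 1.488; Q ≈ 1.614; R ≈ 1.249; S ≈ 1.782.
Targets: 16:9 ≈ 1.778; golden ratio ≈ 1.618; 3:2 ≈ 1.500; 5:4 ≈ 1.250.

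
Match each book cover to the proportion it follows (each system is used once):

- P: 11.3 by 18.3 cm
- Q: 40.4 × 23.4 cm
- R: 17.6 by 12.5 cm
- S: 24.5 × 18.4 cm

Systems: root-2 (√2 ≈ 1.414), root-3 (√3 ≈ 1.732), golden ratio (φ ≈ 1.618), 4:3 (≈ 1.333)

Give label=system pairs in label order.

P=golden ratio, Q=root-3, R=root-2, S=4:3

Ratios: P ≈ 1.619; Q ≈ 1.726; R ≈ 1.408; S ≈ 1.332.
Targets: root-2 ≈ 1.414; root-3 ≈ 1.732; golden ratio ≈ 1.618; 4:3 ≈ 1.333.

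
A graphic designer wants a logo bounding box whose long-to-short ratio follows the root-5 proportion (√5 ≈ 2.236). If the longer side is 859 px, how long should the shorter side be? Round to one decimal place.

384.2 px

root-5 ≈ 2.23607.
Shorter side = 859 ÷ 2.23607 ≈ 384.156 → 384.2 px.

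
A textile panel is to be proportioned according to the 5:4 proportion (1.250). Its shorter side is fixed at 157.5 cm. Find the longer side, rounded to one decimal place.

5:4 = 1.25000.
Longer side = 157.5 × 1.25000 ≈ 196.875 → 196.9 cm.

196.9 cm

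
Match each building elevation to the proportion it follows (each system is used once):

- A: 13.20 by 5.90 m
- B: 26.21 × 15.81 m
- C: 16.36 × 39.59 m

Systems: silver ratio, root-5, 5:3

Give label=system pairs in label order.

Ratios: A ≈ 2.237; B ≈ 1.658; C ≈ 2.420.
Targets: silver ratio ≈ 2.414; root-5 ≈ 2.236; 5:3 ≈ 1.667.

A=root-5, B=5:3, C=silver ratio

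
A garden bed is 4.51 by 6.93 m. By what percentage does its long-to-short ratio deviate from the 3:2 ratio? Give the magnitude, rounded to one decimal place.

Ratio = 6.93 / 4.51 ≈ 1.5366.
Ideal 3:2 = 1.5000. |1.5366 − 1.5000| / 1.5000 ≈ 2.44% → 2.4%.

2.4%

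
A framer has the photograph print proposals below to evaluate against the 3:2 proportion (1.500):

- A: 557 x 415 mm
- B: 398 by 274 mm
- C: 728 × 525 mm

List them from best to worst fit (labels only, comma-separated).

Ratios: A = 557 / 415 ≈ 1.342; B = 398 / 274 ≈ 1.453; C = 728 / 525 ≈ 1.387.
|Δ from 1.500|: A 0.158; B 0.047; C 0.113.

B, C, A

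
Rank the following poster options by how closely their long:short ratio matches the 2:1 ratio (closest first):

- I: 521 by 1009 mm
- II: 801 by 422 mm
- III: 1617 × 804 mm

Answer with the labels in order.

Ratios: I = 1009 / 521 ≈ 1.937; II = 801 / 422 ≈ 1.898; III = 1617 / 804 ≈ 2.011.
|Δ from 2.000|: I 0.063; II 0.102; III 0.011.

III, I, II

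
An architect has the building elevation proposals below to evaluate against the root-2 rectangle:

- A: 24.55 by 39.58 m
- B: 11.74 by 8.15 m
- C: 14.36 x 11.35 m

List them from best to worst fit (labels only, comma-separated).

B, C, A

Ratios: A = 39.58 / 24.55 ≈ 1.612; B = 11.74 / 8.15 ≈ 1.440; C = 14.36 / 11.35 ≈ 1.265.
|Δ from 1.414|: A 0.198; B 0.026; C 0.149.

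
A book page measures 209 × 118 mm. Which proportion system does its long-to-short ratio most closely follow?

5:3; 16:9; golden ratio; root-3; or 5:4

209/118 ≈ 1.771. Nearest candidates are 16:9 (1.778, off by 0.007) and root-3 (1.732, off by 0.039).

16:9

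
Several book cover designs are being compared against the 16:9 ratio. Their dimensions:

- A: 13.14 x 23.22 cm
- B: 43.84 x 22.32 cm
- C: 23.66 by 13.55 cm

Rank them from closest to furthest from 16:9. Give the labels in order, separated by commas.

A, C, B

Ratios: A = 23.22 / 13.14 ≈ 1.767; B = 43.84 / 22.32 ≈ 1.964; C = 23.66 / 13.55 ≈ 1.746.
|Δ from 1.778|: A 0.011; B 0.186; C 0.032.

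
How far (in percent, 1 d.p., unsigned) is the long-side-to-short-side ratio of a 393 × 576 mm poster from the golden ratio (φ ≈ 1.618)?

Ratio = 576 / 393 ≈ 1.4656.
Ideal golden ratio ≈ 1.6180. |1.4656 − 1.6180| / 1.6180 ≈ 9.42% → 9.4%.

9.4%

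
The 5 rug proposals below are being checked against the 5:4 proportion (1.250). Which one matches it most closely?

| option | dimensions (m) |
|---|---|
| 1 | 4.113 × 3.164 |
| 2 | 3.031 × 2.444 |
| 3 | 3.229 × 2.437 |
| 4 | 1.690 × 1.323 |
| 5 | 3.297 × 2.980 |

2

Target 5:4 ≈ 1.250.
1: 1.300 (Δ0.050)  2: 1.240 (Δ0.010)  3: 1.325 (Δ0.075)  4: 1.277 (Δ0.027)  5: 1.106 (Δ0.144)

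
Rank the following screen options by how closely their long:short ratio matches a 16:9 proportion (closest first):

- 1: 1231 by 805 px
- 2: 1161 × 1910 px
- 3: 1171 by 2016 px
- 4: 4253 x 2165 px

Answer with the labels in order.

3, 2, 4, 1

1: 1231/805 ≈ 1.529 → |1.529 − 1.778| = 0.249
2: 1910/1161 ≈ 1.645 → |1.645 − 1.778| = 0.133
3: 2016/1171 ≈ 1.722 → |1.722 − 1.778| = 0.056
4: 4253/2165 ≈ 1.964 → |1.964 − 1.778| = 0.186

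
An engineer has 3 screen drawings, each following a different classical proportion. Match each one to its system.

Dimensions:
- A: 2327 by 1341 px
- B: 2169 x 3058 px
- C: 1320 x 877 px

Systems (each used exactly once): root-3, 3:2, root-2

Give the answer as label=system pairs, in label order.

A=root-3, B=root-2, C=3:2

A = 2327/1341 ≈ 1.735 → root-3 (1.732)
B = 3058/2169 ≈ 1.410 → root-2 (1.414)
C = 1320/877 ≈ 1.505 → 3:2 (1.500)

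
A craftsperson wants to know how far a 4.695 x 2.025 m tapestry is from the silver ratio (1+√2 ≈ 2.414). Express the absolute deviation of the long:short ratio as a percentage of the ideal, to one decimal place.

4.0%

Ratio = 4.695 / 2.025 ≈ 2.3185.
Ideal silver ratio ≈ 2.4142. |2.3185 − 2.4142| / 2.4142 ≈ 3.96% → 4.0%.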